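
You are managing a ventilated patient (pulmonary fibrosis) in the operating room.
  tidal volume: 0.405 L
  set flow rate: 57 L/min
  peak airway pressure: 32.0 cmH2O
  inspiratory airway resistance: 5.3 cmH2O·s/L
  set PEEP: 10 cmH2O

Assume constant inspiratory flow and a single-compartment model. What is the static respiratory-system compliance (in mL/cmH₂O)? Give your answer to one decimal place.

Flow: 57 L/min ÷ 60 = 0.95 L/s.
Equation of motion (constant flow): PIP = Vt/C + R·V̇ + PEEP.
Vt/C = PIP − R·V̇ − PEEP = 32.0 − 5.3×0.95 − 10 = 32.0 − 5.035 − 10 = 16.965 cmH2O.
C = Vt / 16.965 = 405 / 16.965 = 23.873 mL/cmH2O.

23.9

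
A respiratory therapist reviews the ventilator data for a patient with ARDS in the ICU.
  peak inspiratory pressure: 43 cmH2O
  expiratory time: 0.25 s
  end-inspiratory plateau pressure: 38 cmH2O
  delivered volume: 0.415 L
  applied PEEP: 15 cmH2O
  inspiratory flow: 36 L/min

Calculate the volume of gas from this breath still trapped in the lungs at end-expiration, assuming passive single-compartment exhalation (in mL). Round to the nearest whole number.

Flow: 36 L/min ÷ 60 = 0.6 L/s.
R = (PIP − Pplat)/V̇ = (43 − 38) / 0.6 = 5.0/0.6 = 8.333 cmH2O·s/L.
C = Vt/(Pplat − PEEP) = 415.0 / (38 − 15) = 415.0/23.0 = 18.043 mL/cmH2O.
τ = R × C = 8.333 × 0.01804 L/cmH2O = 0.1503 s.
Fraction remaining = e^(−Te/τ) = e^(−0.25/0.1503) = 0.1895.
Trapped volume = 415.0 × 0.1895 = 78.643 mL.

79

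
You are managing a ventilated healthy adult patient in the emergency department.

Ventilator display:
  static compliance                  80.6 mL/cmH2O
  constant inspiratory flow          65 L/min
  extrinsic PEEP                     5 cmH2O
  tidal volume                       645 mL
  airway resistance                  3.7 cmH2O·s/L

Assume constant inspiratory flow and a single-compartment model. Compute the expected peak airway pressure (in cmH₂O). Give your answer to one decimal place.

17.0

Flow: 65 L/min ÷ 60 = 1.0833 L/s.
Equation of motion (constant flow): PIP = Vt/C + R·V̇ + PEEP.
PIP = 645/80.6 + 3.7×1.0833 + 5 = 8.002 + 4.008 + 5 = 17.01 cmH2O.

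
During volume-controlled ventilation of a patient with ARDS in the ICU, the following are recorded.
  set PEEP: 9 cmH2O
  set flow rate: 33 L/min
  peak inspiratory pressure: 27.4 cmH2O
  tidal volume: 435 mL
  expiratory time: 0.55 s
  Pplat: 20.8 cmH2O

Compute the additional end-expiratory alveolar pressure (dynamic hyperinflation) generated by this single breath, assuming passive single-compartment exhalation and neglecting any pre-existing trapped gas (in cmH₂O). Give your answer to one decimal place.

3.4

Flow: 33 L/min ÷ 60 = 0.55 L/s.
R = (PIP − Pplat)/V̇ = (27.4 − 20.8) / 0.55 = 6.6/0.55 = 12.0 cmH2O·s/L.
C = Vt/(Pplat − PEEP) = 435.0 / (20.8 − 9) = 435.0/11.8 = 36.864 mL/cmH2O.
τ = R × C = 12.0 × 0.03686 L/cmH2O = 0.4423 s.
Fraction remaining = e^(−Te/τ) = e^(−0.55/0.4423) = 0.2884; trapped volume = 435.0 × 0.2884 = 125.45 mL.
Additional alveolar pressure from trapping ≈ V_trapped / C = 125.45 / 36.864 = 3.403 cmH2O.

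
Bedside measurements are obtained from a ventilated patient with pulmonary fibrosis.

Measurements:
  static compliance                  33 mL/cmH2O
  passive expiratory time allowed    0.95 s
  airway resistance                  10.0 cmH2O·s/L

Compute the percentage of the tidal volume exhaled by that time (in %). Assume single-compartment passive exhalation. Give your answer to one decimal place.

τ = R × C = 10.0 × 33 mL/cmH2O = 10.0 × 0.033 L/cmH2O = 0.33 s.
Passive exhalation: V(t)/V₀ = e^(−t/τ) = e^(−0.95/0.33) = 0.0562.
Fraction exhaled = 1 − 0.0562 = 0.9438 → 94.38%.

94.4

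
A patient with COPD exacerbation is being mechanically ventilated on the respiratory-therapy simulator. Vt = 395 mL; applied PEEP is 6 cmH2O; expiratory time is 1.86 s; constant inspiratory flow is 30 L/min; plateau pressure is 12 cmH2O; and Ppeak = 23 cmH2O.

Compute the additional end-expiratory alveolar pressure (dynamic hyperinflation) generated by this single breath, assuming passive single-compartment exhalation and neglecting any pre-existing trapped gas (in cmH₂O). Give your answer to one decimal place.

1.7

Flow: 30 L/min ÷ 60 = 0.5 L/s.
R = (PIP − Pplat)/V̇ = (23 − 12) / 0.5 = 11.0/0.5 = 22.0 cmH2O·s/L.
C = Vt/(Pplat − PEEP) = 395.0 / (12 − 6) = 395.0/6.0 = 65.833 mL/cmH2O.
τ = R × C = 22.0 × 0.06583 L/cmH2O = 1.448 s.
Fraction remaining = e^(−Te/τ) = e^(−1.86/1.448) = 0.2768; trapped volume = 395.0 × 0.2768 = 109.34 mL.
Additional alveolar pressure from trapping ≈ V_trapped / C = 109.34 / 65.833 = 1.661 cmH2O.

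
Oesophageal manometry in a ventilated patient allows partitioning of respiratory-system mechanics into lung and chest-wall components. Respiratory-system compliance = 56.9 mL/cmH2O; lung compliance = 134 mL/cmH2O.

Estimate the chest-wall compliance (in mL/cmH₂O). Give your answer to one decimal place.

1/Ccw = 1/Crs − 1/CL.
1/Ccw = 1/56.9 − 1/134 = 0.01011.
Ccw = 98.912 mL/cmH2O.

98.9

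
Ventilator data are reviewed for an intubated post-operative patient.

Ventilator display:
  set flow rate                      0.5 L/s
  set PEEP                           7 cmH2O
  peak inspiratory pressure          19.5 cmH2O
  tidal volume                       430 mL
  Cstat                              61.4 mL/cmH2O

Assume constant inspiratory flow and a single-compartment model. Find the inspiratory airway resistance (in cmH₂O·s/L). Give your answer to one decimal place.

11.0

Equation of motion (constant flow): PIP = Vt/C + R·V̇ + PEEP.
R·V̇ = PIP − Vt/C − PEEP = 19.5 − 430/61.4 − 7 = 19.5 − 7.003 − 7 = 5.497 cmH2O.
R = 5.497 / 0.5 = 10.994 cmH2O·s/L.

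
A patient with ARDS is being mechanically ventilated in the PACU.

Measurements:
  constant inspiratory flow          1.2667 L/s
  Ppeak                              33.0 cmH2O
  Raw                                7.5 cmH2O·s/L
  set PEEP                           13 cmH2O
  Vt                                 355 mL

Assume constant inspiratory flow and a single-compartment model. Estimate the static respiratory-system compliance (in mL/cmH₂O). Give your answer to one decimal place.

33.8

Equation of motion (constant flow): PIP = Vt/C + R·V̇ + PEEP.
Vt/C = PIP − R·V̇ − PEEP = 33.0 − 7.5×1.2667 − 13 = 33.0 − 9.5 − 13 = 10.5 cmH2O.
C = Vt / 10.5 = 355 / 10.5 = 33.81 mL/cmH2O.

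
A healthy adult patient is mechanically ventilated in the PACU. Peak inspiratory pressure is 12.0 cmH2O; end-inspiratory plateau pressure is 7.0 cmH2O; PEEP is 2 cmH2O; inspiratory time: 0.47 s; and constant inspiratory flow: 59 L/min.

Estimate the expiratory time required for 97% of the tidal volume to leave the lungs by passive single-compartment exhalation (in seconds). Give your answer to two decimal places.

1.65

Flow: 59 L/min ÷ 60 = 0.9833 L/s.
Vt = flow × Ti = 0.9833 L/s × 0.47 s × 1000 mL/L = 462.15 mL.
R = (PIP − Pplat)/V̇ = (12.0 − 7.0) / 0.9833 = 5.0/0.9833 = 5.085 cmH2O·s/L.
C = Vt/(Pplat − PEEP) = 462.15 / (7.0 − 2) = 462.15/5.0 = 92.43 mL/cmH2O.
τ = R × C = 5.085 × 0.09243 L/cmH2O = 0.47 s.
t = −τ·ln(1 − 0.97) = −0.47·ln(0.03) = 1.648 s.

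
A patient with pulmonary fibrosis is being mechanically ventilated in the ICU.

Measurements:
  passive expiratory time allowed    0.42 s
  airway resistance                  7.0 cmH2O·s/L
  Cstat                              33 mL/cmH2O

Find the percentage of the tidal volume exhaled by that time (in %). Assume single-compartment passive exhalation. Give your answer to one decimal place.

83.8

τ = R × C = 7.0 × 33 mL/cmH2O = 7.0 × 0.033 L/cmH2O = 0.231 s.
Passive exhalation: V(t)/V₀ = e^(−t/τ) = e^(−0.42/0.231) = 0.1623.
Fraction exhaled = 1 − 0.1623 = 0.8377 → 83.77%.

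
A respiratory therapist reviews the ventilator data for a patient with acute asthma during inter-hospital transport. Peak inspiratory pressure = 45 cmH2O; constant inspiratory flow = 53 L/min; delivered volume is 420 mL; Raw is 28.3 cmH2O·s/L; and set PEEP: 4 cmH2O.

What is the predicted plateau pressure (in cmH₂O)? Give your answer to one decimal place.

20.0

Flow: 53 L/min ÷ 60 = 0.8833 L/s.
Pplat = PIP − Raw × flow = 45 − 28.3 × 0.8833 = 45 − 24.997 = 20.003 cmH2O.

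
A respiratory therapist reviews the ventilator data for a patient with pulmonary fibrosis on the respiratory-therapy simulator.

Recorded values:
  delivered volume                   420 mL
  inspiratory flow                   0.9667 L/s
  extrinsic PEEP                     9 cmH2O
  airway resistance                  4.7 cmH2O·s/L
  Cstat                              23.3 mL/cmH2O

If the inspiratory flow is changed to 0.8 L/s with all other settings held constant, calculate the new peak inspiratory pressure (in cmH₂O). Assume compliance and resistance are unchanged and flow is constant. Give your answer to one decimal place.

30.8

PIP = Vt/C + R·V̇ + PEEP (constant-flow equation of motion).
Only the resistive term changes: ΔPIP = R × ΔV̇ = 4.7 × (0.8 − 0.9667) = 4.7 × -0.1667 = -0.7835 cmH2O.
Original PIP = 420/23.3 + 4.7×0.9667 + 9 = 31.569 cmH2O; new PIP = 31.569 + (-0.7835) = 30.786 cmH2O.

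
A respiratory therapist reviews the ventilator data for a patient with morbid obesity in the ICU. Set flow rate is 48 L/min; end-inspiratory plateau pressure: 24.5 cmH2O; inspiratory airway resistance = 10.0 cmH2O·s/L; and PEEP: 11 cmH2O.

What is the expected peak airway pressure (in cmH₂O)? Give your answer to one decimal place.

Flow: 48 L/min ÷ 60 = 0.8 L/s.
PIP = Pplat + Raw × flow = 24.5 + 10.0 × 0.8 = 24.5 + 8.0 = 32.5 cmH2O.

32.5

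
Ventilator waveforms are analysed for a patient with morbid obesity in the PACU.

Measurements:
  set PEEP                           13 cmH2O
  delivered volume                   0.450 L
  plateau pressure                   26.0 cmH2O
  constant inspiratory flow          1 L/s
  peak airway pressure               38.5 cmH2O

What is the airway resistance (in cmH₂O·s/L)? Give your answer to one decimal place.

Raw = (PIP − Pplat) / flow = (38.5 − 26.0) / 1 = 12.5 / 1 = 12.5 cmH2O·s/L.

12.5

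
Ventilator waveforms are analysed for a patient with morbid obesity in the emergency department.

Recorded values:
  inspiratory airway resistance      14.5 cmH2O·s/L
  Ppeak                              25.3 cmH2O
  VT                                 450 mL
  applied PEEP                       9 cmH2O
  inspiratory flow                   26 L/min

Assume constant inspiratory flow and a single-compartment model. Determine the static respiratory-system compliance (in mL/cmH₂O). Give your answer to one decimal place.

Flow: 26 L/min ÷ 60 = 0.4333 L/s.
Equation of motion (constant flow): PIP = Vt/C + R·V̇ + PEEP.
Vt/C = PIP − R·V̇ − PEEP = 25.3 − 14.5×0.4333 − 9 = 25.3 − 6.283 − 9 = 10.017 cmH2O.
C = Vt / 10.017 = 450 / 10.017 = 44.924 mL/cmH2O.

44.9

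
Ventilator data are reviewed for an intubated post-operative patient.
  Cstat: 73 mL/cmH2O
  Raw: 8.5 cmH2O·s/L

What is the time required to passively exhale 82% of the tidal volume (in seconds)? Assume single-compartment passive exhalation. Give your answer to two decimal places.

1.06

τ = R × C = 8.5 × 73 mL/cmH2O = 8.5 × 0.073 L/cmH2O = 0.6205 s.
Exhaled fraction f = 1 − e^(−t/τ) → t = −τ·ln(1 − f) = −0.6205·ln(0.18) = 1.064 s.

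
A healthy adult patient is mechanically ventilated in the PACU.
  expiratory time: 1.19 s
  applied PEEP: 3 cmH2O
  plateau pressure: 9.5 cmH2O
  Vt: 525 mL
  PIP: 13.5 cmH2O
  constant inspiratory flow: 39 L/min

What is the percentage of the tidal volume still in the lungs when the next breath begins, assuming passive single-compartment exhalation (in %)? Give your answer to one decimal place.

Flow: 39 L/min ÷ 60 = 0.65 L/s.
R = (PIP − Pplat)/V̇ = (13.5 − 9.5) / 0.65 = 4.0/0.65 = 6.154 cmH2O·s/L.
C = Vt/(Pplat − PEEP) = 525.0 / (9.5 − 3) = 525.0/6.5 = 80.769 mL/cmH2O.
τ = R × C = 6.154 × 0.08077 L/cmH2O = 0.4971 s.
Fraction remaining at end-expiration = e^(−Te/τ) = e^(−1.19/0.4971) = 0.09127 → 9.127%.

9.1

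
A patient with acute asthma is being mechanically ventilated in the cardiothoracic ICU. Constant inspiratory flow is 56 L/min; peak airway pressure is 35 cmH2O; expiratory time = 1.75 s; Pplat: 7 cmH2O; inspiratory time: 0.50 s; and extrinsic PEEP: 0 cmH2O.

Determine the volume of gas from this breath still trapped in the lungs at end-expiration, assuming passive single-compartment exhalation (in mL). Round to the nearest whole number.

Flow: 56 L/min ÷ 60 = 0.9333 L/s.
Vt = flow × Ti = 0.9333 L/s × 0.50 s × 1000 mL/L = 466.65 mL.
R = (PIP − Pplat)/V̇ = (35 − 7) / 0.9333 = 28.0/0.9333 = 30.001 cmH2O·s/L.
C = Vt/(Pplat − PEEP) = 466.65 / (7 − 0) = 466.65/7.0 = 66.664 mL/cmH2O.
τ = R × C = 30.001 × 0.06666 L/cmH2O = 2.0 s.
Fraction remaining = e^(−Te/τ) = e^(−1.75/2.0) = 0.4169.
Trapped volume = 466.65 × 0.4169 = 194.55 mL.

195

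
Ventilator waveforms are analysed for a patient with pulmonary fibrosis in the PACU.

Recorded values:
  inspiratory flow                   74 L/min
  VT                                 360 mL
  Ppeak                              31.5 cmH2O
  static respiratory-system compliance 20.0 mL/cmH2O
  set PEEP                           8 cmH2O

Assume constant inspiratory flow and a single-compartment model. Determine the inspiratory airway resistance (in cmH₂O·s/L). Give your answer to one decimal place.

4.5

Flow: 74 L/min ÷ 60 = 1.2333 L/s.
Equation of motion (constant flow): PIP = Vt/C + R·V̇ + PEEP.
R·V̇ = PIP − Vt/C − PEEP = 31.5 − 360/20.0 − 8 = 31.5 − 18.0 − 8 = 5.5 cmH2O.
R = 5.5 / 1.2333 = 4.46 cmH2O·s/L.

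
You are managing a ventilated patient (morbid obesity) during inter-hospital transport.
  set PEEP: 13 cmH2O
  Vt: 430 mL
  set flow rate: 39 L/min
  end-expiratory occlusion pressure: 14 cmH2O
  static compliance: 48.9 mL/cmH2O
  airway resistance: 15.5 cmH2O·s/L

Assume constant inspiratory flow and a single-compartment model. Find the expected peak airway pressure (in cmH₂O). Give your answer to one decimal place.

Flow: 39 L/min ÷ 60 = 0.65 L/s.
Total PEEP = 14 cmH2O (set 13 + intrinsic 1); this is the baseline alveolar pressure.
Equation of motion (constant flow): PIP = Vt/C + R·V̇ + PEEP.
PIP = 430/48.9 + 15.5×0.65 + 14 = 8.793 + 10.075 + 14 = 32.868 cmH2O.

32.9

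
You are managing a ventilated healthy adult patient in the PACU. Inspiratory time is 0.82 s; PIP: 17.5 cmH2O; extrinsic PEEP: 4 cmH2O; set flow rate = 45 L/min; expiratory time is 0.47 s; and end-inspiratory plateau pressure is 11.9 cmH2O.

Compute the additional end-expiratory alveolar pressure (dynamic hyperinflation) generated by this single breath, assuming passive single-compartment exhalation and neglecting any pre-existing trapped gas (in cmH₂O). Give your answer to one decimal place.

Flow: 45 L/min ÷ 60 = 0.75 L/s.
Vt = flow × Ti = 0.75 L/s × 0.82 s × 1000 mL/L = 615.0 mL.
R = (PIP − Pplat)/V̇ = (17.5 − 11.9) / 0.75 = 5.6/0.75 = 7.467 cmH2O·s/L.
C = Vt/(Pplat − PEEP) = 615.0 / (11.9 − 4) = 615.0/7.9 = 77.848 mL/cmH2O.
τ = R × C = 7.467 × 0.07785 L/cmH2O = 0.5813 s.
Fraction remaining = e^(−Te/τ) = e^(−0.47/0.5813) = 0.4455; trapped volume = 615.0 × 0.4455 = 273.98 mL.
Additional alveolar pressure from trapping ≈ V_trapped / C = 273.98 / 77.848 = 3.519 cmH2O.

3.5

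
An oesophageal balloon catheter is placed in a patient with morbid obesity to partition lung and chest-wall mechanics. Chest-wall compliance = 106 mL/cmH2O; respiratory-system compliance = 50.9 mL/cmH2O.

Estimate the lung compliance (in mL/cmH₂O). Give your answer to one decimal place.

1/CL = 1/Crs − 1/Ccw.
1/CL = 1/50.9 − 1/106 = 0.01021.
CL = 97.943 mL/cmH2O.

97.9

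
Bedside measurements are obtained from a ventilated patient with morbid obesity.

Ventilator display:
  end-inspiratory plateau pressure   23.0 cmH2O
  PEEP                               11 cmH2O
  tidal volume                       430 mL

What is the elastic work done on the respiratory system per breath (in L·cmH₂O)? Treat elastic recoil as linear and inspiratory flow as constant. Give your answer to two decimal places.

2.58

Elastic work ≈ ½ × (Pplat − PEEP) × Vt = 0.5 × (23.0 − 11) × 0.430 L = 0.5 × 12.0 × 0.430 = 2.58 L·cmH2O.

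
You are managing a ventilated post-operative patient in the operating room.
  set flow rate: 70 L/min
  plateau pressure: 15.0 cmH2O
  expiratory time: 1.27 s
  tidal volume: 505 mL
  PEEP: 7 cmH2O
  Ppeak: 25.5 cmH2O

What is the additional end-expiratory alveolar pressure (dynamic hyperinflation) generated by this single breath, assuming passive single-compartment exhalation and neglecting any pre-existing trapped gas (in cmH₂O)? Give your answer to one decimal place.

0.9

Flow: 70 L/min ÷ 60 = 1.1667 L/s.
R = (PIP − Pplat)/V̇ = (25.5 − 15.0) / 1.1667 = 10.5/1.1667 = 9.0 cmH2O·s/L.
C = Vt/(Pplat − PEEP) = 505.0 / (15.0 − 7) = 505.0/8.0 = 63.125 mL/cmH2O.
τ = R × C = 9.0 × 0.06313 L/cmH2O = 0.5682 s.
Fraction remaining = e^(−Te/τ) = e^(−1.27/0.5682) = 0.107; trapped volume = 505.0 × 0.107 = 54.035 mL.
Additional alveolar pressure from trapping ≈ V_trapped / C = 54.035 / 63.125 = 0.856 cmH2O.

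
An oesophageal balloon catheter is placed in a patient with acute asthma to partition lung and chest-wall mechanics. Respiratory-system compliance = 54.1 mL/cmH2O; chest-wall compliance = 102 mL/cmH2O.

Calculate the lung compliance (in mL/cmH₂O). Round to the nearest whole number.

1/CL = 1/Crs − 1/Ccw.
1/CL = 1/54.1 − 1/102 = 0.00868.
CL = 115.21 mL/cmH2O.

115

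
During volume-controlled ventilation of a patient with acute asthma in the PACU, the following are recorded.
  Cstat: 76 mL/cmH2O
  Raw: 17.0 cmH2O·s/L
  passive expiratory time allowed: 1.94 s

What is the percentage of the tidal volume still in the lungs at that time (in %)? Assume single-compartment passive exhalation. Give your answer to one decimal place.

22.3

τ = R × C = 17.0 × 76 mL/cmH2O = 17.0 × 0.076 L/cmH2O = 1.292 s.
Passive exhalation: V(t)/V₀ = e^(−t/τ) = e^(−1.94/1.292) = 0.2228.
Fraction remaining = 0.2228 → 22.28%.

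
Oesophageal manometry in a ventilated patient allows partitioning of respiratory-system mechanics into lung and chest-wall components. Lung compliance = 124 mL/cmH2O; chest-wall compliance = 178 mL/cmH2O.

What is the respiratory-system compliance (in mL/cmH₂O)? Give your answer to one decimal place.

73.1

Lung and chest wall are elastances in series: 1/Crs = 1/CL + 1/Ccw.
1/Crs = 1/124 + 1/178 = 0.01368.
Crs = 73.099 mL/cmH2O.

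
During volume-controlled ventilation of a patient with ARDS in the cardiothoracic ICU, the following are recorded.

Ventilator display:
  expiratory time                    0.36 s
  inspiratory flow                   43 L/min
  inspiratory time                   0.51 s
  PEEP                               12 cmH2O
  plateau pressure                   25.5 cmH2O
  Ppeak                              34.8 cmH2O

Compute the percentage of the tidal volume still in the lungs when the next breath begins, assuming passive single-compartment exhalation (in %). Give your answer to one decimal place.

35.9

Flow: 43 L/min ÷ 60 = 0.7167 L/s.
Vt = flow × Ti = 0.7167 L/s × 0.51 s × 1000 mL/L = 365.52 mL.
R = (PIP − Pplat)/V̇ = (34.8 − 25.5) / 0.7167 = 9.3/0.7167 = 12.976 cmH2O·s/L.
C = Vt/(Pplat − PEEP) = 365.52 / (25.5 − 12) = 365.52/13.5 = 27.076 mL/cmH2O.
τ = R × C = 12.976 × 0.02708 L/cmH2O = 0.3514 s.
Fraction remaining at end-expiration = e^(−Te/τ) = e^(−0.36/0.3514) = 0.359 → 35.9%.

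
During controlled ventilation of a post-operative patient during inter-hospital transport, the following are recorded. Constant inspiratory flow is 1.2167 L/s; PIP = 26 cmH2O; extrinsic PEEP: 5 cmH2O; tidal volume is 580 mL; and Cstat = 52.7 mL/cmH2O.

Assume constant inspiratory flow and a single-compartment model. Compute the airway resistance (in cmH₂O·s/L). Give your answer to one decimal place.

8.2

Equation of motion (constant flow): PIP = Vt/C + R·V̇ + PEEP.
R·V̇ = PIP − Vt/C − PEEP = 26 − 580/52.7 − 5 = 26 − 11.006 − 5 = 9.994 cmH2O.
R = 9.994 / 1.2167 = 8.214 cmH2O·s/L.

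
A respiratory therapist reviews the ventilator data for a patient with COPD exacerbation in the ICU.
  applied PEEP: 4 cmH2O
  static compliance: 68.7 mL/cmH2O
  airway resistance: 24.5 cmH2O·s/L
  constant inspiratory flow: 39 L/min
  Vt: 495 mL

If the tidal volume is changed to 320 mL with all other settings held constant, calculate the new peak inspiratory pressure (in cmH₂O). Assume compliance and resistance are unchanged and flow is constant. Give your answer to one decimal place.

24.6

Flow: 39 L/min ÷ 60 = 0.65 L/s.
PIP = Vt/C + R·V̇ + PEEP (constant-flow equation of motion).
Only the elastic term changes: ΔPIP = ΔVt / C = (320 − 495) / 68.7 = -2.547 cmH2O.
Original PIP = 495/68.7 + 24.5×0.65 + 4 = 27.13 cmH2O; new PIP = 27.13 + (-2.547) = 24.583 cmH2O.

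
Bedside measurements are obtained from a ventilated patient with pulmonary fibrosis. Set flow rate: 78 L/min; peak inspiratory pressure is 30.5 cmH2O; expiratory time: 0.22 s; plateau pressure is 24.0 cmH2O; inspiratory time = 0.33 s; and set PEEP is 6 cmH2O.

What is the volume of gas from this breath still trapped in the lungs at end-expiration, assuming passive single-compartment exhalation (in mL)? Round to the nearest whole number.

Flow: 78 L/min ÷ 60 = 1.3 L/s.
Vt = flow × Ti = 1.3 L/s × 0.33 s × 1000 mL/L = 429.0 mL.
R = (PIP − Pplat)/V̇ = (30.5 − 24.0) / 1.3 = 6.5/1.3 = 5.0 cmH2O·s/L.
C = Vt/(Pplat − PEEP) = 429.0 / (24.0 − 6) = 429.0/18.0 = 23.833 mL/cmH2O.
τ = R × C = 5.0 × 0.02383 L/cmH2O = 0.1192 s.
Fraction remaining = e^(−Te/τ) = e^(−0.22/0.1192) = 0.1579.
Trapped volume = 429.0 × 0.1579 = 67.739 mL.

68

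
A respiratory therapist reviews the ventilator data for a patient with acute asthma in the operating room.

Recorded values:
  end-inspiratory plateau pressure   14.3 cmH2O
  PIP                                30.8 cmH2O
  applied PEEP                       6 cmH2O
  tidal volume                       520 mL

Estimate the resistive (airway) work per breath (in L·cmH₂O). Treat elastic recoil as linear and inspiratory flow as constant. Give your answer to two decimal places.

With constant inspiratory flow the resistive pressure is constant at PIP − Pplat = 30.8 − 14.3 = 16.5 cmH2O, so resistive work = 16.5 × 0.520 = 8.58 L·cmH2O.

8.58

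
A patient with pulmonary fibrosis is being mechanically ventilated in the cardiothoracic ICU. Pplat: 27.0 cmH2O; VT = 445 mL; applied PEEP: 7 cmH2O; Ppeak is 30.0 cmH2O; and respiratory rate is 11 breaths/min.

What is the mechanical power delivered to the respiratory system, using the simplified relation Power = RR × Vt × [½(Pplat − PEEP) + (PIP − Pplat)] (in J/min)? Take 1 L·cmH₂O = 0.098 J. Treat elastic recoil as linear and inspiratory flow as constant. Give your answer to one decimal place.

Per-breath work = Vt × [½(Pplat−PEEP) + (PIP−Pplat)] = 0.445 × [0.5×20.0 + 3.0] = 0.445 × 13.0 = 5.785 L·cmH2O.
Power = 11 × 5.785 = 63.635 L·cmH2O/min.
× 0.098 J/(L·cmH2O) → 6.236 J/min.

6.2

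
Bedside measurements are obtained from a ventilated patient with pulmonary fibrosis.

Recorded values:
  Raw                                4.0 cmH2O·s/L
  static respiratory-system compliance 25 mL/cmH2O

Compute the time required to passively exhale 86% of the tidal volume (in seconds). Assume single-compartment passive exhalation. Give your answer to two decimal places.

τ = R × C = 4.0 × 25 mL/cmH2O = 4.0 × 0.025 L/cmH2O = 0.1 s.
Exhaled fraction f = 1 − e^(−t/τ) → t = −τ·ln(1 − f) = −0.1·ln(0.14) = 0.1966 s.

0.20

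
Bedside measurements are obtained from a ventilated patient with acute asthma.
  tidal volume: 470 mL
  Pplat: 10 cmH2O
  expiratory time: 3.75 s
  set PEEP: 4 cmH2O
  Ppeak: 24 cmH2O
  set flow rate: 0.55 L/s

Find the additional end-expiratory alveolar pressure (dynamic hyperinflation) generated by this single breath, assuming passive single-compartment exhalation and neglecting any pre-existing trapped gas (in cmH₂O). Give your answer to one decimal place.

R = (PIP − Pplat)/V̇ = (24 − 10) / 0.55 = 14.0/0.55 = 25.455 cmH2O·s/L.
C = Vt/(Pplat − PEEP) = 470.0 / (10 − 4) = 470.0/6.0 = 78.333 mL/cmH2O.
τ = R × C = 25.455 × 0.07833 L/cmH2O = 1.994 s.
Fraction remaining = e^(−Te/τ) = e^(−3.75/1.994) = 0.1525; trapped volume = 470.0 × 0.1525 = 71.675 mL.
Additional alveolar pressure from trapping ≈ V_trapped / C = 71.675 / 78.333 = 0.915 cmH2O.

0.9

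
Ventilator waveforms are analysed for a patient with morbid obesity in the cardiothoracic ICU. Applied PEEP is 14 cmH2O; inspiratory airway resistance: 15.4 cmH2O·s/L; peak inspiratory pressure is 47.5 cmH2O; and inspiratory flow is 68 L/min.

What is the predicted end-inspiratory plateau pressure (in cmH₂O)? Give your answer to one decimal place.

30.0

Flow: 68 L/min ÷ 60 = 1.1333 L/s.
Pplat = PIP − Raw × flow = 47.5 − 15.4 × 1.1333 = 47.5 − 17.453 = 30.047 cmH2O.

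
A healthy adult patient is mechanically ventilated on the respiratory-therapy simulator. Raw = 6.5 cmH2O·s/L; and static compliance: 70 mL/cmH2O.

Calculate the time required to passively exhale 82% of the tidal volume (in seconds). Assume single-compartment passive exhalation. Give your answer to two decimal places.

τ = R × C = 6.5 × 70 mL/cmH2O = 6.5 × 0.070 L/cmH2O = 0.455 s.
Exhaled fraction f = 1 − e^(−t/τ) → t = −τ·ln(1 − f) = −0.455·ln(0.18) = 0.7802 s.

0.78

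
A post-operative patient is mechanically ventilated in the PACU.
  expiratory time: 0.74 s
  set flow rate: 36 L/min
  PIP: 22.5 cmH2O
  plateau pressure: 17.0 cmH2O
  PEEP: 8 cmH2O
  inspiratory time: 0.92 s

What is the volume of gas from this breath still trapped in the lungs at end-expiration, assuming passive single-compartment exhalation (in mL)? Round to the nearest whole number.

Flow: 36 L/min ÷ 60 = 0.6 L/s.
Vt = flow × Ti = 0.6 L/s × 0.92 s × 1000 mL/L = 552.0 mL.
R = (PIP − Pplat)/V̇ = (22.5 − 17.0) / 0.6 = 5.5/0.6 = 9.167 cmH2O·s/L.
C = Vt/(Pplat − PEEP) = 552.0 / (17.0 − 8) = 552.0/9.0 = 61.333 mL/cmH2O.
τ = R × C = 9.167 × 0.06133 L/cmH2O = 0.5622 s.
Fraction remaining = e^(−Te/τ) = e^(−0.74/0.5622) = 0.2681.
Trapped volume = 552.0 × 0.2681 = 147.99 mL.

148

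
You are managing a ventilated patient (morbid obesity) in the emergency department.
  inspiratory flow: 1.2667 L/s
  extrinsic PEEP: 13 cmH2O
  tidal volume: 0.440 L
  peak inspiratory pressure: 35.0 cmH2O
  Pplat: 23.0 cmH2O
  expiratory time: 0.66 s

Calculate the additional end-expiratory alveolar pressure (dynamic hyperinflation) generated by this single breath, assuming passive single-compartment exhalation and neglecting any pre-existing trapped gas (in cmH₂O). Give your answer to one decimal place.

2.1

R = (PIP − Pplat)/V̇ = (35.0 − 23.0) / 1.2667 = 12.0/1.2667 = 9.473 cmH2O·s/L.
C = Vt/(Pplat − PEEP) = 440.0 / (23.0 − 13) = 440.0/10.0 = 44.0 mL/cmH2O.
τ = R × C = 9.473 × 0.044 L/cmH2O = 0.4168 s.
Fraction remaining = e^(−Te/τ) = e^(−0.66/0.4168) = 0.2053; trapped volume = 440.0 × 0.2053 = 90.332 mL.
Additional alveolar pressure from trapping ≈ V_trapped / C = 90.332 / 44.0 = 2.053 cmH2O.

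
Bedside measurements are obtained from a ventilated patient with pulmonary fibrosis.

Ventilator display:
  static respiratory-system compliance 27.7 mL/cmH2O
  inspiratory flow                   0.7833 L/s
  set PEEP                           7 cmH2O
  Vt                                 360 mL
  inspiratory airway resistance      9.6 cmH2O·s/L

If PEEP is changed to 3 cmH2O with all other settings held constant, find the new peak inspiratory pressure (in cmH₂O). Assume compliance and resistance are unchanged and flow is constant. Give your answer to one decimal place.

23.5

PIP = Vt/C + R·V̇ + PEEP (constant-flow equation of motion).
Only the baseline term changes: ΔPIP = ΔPEEP = 3 − 7 = -4.0 cmH2O.
Original PIP = 360/27.7 + 9.6×0.7833 + 7 = 27.516 cmH2O; new PIP = 27.516 + (-4.0) = 23.516 cmH2O.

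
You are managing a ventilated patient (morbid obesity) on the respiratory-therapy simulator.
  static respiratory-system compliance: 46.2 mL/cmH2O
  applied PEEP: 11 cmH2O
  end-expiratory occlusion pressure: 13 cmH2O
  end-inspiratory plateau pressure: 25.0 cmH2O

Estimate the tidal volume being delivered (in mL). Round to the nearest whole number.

End-expiratory occlusion gives total PEEP = 13 cmH2O (intrinsic PEEP = 13 − 11 = 2). Use total PEEP for the elastic gradient.
Vt = Cstat × (Pplat − PEEPtotal) = 46.2 × (25.0 − 13) = 46.2 × 12.0 = 554.4 mL.

554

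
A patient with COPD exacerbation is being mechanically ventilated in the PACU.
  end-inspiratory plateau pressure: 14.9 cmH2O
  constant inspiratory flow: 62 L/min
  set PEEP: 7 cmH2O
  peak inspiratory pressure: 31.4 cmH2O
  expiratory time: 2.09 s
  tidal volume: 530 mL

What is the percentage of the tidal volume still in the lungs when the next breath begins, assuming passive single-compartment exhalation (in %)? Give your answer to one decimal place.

14.2

Flow: 62 L/min ÷ 60 = 1.0333 L/s.
R = (PIP − Pplat)/V̇ = (31.4 − 14.9) / 1.0333 = 16.5/1.0333 = 15.968 cmH2O·s/L.
C = Vt/(Pplat − PEEP) = 530.0 / (14.9 − 7) = 530.0/7.9 = 67.089 mL/cmH2O.
τ = R × C = 15.968 × 0.06709 L/cmH2O = 1.071 s.
Fraction remaining at end-expiration = e^(−Te/τ) = e^(−2.09/1.071) = 0.1421 → 14.21%.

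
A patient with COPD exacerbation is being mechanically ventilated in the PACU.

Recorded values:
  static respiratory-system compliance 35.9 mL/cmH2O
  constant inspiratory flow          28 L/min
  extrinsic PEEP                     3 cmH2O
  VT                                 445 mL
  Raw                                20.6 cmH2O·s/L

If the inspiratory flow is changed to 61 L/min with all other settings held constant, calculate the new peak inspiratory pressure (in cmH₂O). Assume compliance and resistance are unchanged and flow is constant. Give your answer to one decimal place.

36.3

Flow: 28 L/min ÷ 60 = 0.4667 L/s.
New flow: 61 L/min ÷ 60 = 1.0167 L/s.
PIP = Vt/C + R·V̇ + PEEP (constant-flow equation of motion).
Only the resistive term changes: ΔPIP = R × ΔV̇ = 20.6 × (1.0167 − 0.4667) = 20.6 × 0.55 = 11.33 cmH2O.
Original PIP = 445/35.9 + 20.6×0.4667 + 3 = 25.01 cmH2O; new PIP = 25.01 + (11.33) = 36.34 cmH2O.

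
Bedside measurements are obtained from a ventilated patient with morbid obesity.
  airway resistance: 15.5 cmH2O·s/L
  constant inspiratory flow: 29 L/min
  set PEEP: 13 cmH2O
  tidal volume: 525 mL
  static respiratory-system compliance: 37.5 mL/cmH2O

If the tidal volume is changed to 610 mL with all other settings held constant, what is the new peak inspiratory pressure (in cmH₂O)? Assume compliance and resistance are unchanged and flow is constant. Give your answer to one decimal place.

Flow: 29 L/min ÷ 60 = 0.4833 L/s.
PIP = Vt/C + R·V̇ + PEEP (constant-flow equation of motion).
Only the elastic term changes: ΔPIP = ΔVt / C = (610 − 525) / 37.5 = 2.267 cmH2O.
Original PIP = 525/37.5 + 15.5×0.4833 + 13 = 34.491 cmH2O; new PIP = 34.491 + (2.267) = 36.758 cmH2O.

36.8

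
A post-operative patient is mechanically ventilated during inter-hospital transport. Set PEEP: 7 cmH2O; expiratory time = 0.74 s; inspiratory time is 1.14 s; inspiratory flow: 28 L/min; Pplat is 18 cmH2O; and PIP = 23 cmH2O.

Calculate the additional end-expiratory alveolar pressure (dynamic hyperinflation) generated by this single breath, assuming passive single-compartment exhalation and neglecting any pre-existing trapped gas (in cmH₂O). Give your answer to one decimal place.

2.6

Flow: 28 L/min ÷ 60 = 0.4667 L/s.
Vt = flow × Ti = 0.4667 L/s × 1.14 s × 1000 mL/L = 532.04 mL.
R = (PIP − Pplat)/V̇ = (23 − 18) / 0.4667 = 5.0/0.4667 = 10.714 cmH2O·s/L.
C = Vt/(Pplat − PEEP) = 532.04 / (18 − 7) = 532.04/11.0 = 48.367 mL/cmH2O.
τ = R × C = 10.714 × 0.04837 L/cmH2O = 0.5182 s.
Fraction remaining = e^(−Te/τ) = e^(−0.74/0.5182) = 0.2398; trapped volume = 532.04 × 0.2398 = 127.58 mL.
Additional alveolar pressure from trapping ≈ V_trapped / C = 127.58 / 48.367 = 2.638 cmH2O.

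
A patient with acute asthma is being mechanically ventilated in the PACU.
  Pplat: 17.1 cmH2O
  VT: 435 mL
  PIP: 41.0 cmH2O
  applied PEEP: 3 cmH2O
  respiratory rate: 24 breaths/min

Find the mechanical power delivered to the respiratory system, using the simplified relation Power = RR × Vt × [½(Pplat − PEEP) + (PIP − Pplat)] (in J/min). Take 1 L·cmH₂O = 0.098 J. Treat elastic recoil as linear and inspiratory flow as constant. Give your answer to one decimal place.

31.7

Per-breath work = Vt × [½(Pplat−PEEP) + (PIP−Pplat)] = 0.435 × [0.5×14.1 + 23.9] = 0.435 × 30.95 = 13.463 L·cmH2O.
Power = 24 × 13.463 = 323.11 L·cmH2O/min.
× 0.098 J/(L·cmH2O) → 31.665 J/min.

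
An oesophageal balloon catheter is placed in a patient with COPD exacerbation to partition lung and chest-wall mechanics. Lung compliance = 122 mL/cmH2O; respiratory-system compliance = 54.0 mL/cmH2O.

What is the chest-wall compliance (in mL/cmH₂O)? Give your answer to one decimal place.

1/Ccw = 1/Crs − 1/CL.
1/Ccw = 1/54.0 − 1/122 = 0.01032.
Ccw = 96.899 mL/cmH2O.

96.9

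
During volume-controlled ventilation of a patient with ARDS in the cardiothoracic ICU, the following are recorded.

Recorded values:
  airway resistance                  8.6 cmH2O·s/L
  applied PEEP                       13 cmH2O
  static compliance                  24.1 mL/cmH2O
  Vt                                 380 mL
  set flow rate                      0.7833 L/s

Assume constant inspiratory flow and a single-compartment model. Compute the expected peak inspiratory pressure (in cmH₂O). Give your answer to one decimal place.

Equation of motion (constant flow): PIP = Vt/C + R·V̇ + PEEP.
PIP = 380/24.1 + 8.6×0.7833 + 13 = 15.768 + 6.736 + 13 = 35.504 cmH2O.

35.5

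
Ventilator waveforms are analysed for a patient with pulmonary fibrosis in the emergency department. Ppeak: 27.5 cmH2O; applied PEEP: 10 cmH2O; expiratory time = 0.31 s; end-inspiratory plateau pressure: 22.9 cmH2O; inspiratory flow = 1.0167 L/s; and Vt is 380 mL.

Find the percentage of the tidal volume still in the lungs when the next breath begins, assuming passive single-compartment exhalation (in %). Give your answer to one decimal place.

9.8

R = (PIP − Pplat)/V̇ = (27.5 − 22.9) / 1.0167 = 4.6/1.0167 = 4.524 cmH2O·s/L.
C = Vt/(Pplat − PEEP) = 380.0 / (22.9 − 10) = 380.0/12.9 = 29.457 mL/cmH2O.
τ = R × C = 4.524 × 0.02946 L/cmH2O = 0.1333 s.
Fraction remaining at end-expiration = e^(−Te/τ) = e^(−0.31/0.1333) = 0.09773 → 9.773%.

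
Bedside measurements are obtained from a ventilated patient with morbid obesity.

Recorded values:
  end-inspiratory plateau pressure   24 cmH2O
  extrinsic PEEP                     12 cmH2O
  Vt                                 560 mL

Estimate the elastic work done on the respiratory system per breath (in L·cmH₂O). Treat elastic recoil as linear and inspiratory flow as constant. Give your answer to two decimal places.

Elastic work ≈ ½ × (Pplat − PEEP) × Vt = 0.5 × (24 − 12) × 0.560 L = 0.5 × 12.0 × 0.560 = 3.36 L·cmH2O.

3.36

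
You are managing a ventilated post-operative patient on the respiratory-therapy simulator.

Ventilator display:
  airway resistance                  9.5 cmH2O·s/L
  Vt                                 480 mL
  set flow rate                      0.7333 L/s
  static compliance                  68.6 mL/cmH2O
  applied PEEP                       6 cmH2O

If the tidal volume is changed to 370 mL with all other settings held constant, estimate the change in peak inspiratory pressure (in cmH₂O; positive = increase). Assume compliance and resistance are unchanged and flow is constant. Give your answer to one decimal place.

-1.6

PIP = Vt/C + R·V̇ + PEEP (constant-flow equation of motion).
Only the elastic term changes: ΔPIP = ΔVt / C = (370 − 480) / 68.6 = -1.603 cmH2O.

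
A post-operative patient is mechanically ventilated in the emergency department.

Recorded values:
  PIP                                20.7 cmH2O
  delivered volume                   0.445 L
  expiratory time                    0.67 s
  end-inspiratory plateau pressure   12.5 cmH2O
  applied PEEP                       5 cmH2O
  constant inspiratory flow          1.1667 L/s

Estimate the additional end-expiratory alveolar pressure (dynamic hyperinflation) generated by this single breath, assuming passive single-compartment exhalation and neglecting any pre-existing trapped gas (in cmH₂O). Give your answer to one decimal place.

1.5

R = (PIP − Pplat)/V̇ = (20.7 − 12.5) / 1.1667 = 8.2/1.1667 = 7.028 cmH2O·s/L.
C = Vt/(Pplat − PEEP) = 445.0 / (12.5 − 5) = 445.0/7.5 = 59.333 mL/cmH2O.
τ = R × C = 7.028 × 0.05933 L/cmH2O = 0.417 s.
Fraction remaining = e^(−Te/τ) = e^(−0.67/0.417) = 0.2005; trapped volume = 445.0 × 0.2005 = 89.223 mL.
Additional alveolar pressure from trapping ≈ V_trapped / C = 89.223 / 59.333 = 1.504 cmH2O.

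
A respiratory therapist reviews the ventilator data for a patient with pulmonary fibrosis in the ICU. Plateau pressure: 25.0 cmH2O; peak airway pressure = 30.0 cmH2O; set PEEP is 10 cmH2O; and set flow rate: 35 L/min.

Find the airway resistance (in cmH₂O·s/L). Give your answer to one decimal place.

Flow: 35 L/min ÷ 60 = 0.5833 L/s.
Raw = (PIP − Pplat) / flow = (30.0 − 25.0) / 0.5833 = 5.0 / 0.5833 = 8.572 cmH2O·s/L.

8.6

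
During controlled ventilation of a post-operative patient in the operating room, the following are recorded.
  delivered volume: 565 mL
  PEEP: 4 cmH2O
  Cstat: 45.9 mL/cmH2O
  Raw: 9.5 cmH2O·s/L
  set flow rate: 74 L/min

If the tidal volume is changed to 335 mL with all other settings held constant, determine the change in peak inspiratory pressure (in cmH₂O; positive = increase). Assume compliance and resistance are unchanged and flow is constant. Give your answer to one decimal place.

-5.0

PIP = Vt/C + R·V̇ + PEEP (constant-flow equation of motion).
Only the elastic term changes: ΔPIP = ΔVt / C = (335 − 565) / 45.9 = -5.011 cmH2O.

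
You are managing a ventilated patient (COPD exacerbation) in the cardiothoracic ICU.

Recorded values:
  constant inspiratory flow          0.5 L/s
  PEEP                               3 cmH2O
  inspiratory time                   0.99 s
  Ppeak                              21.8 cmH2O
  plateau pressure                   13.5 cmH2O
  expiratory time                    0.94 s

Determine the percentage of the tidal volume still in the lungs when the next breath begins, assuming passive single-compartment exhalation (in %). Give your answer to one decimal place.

30.1

Vt = flow × Ti = 0.5 L/s × 0.99 s × 1000 mL/L = 495.0 mL.
R = (PIP − Pplat)/V̇ = (21.8 − 13.5) / 0.5 = 8.3/0.5 = 16.6 cmH2O·s/L.
C = Vt/(Pplat − PEEP) = 495.0 / (13.5 − 3) = 495.0/10.5 = 47.143 mL/cmH2O.
τ = R × C = 16.6 × 0.04714 L/cmH2O = 0.7825 s.
Fraction remaining at end-expiration = e^(−Te/τ) = e^(−0.94/0.7825) = 0.3008 → 30.08%.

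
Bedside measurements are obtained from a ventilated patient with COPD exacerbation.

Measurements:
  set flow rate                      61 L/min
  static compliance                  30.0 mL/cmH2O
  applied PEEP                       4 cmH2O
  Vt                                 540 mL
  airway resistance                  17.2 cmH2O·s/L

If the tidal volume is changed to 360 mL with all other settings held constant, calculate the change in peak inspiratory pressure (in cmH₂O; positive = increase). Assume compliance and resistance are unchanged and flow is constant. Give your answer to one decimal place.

-6.0

PIP = Vt/C + R·V̇ + PEEP (constant-flow equation of motion).
Only the elastic term changes: ΔPIP = ΔVt / C = (360 − 540) / 30.0 = -6.0 cmH2O.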